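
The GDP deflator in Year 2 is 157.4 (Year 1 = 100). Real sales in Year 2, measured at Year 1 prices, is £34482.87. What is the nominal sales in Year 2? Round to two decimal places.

54276.04

Nominal = Real × (Index/100) = 34482.87 × (157.4/100)
        = 34482.87 × 1.574 = 54276.0374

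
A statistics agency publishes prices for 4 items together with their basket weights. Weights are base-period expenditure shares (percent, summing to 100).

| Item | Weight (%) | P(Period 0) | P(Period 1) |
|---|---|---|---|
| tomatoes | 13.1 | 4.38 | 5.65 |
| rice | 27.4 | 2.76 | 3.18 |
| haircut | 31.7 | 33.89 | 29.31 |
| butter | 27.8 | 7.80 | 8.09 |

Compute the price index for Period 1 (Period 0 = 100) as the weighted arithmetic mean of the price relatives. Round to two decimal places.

tomatoes: 13.1 × (5.65/4.38) = 13.1 × 1.289954 = 16.8984
rice: 27.4 × (3.18/2.76) = 27.4 × 1.152174 = 31.5696
haircut: 31.7 × (29.31/33.89) = 31.7 × 0.864857 = 27.4160
butter: 27.8 × (8.09/7.80) = 27.8 × 1.037179 = 28.8336
Index = Σ wᵢ·(p₁ᵢ/p₀ᵢ) = 16.8984 + 31.5696 + 27.4160 + 28.8336 = 104.7175

104.72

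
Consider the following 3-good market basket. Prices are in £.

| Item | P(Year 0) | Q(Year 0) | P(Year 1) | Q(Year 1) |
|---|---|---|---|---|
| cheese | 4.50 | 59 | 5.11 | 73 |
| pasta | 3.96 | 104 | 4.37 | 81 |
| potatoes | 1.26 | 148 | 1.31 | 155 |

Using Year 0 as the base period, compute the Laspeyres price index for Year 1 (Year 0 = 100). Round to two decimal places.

109.96

Laspeyres price index uses base-period quantities as weights.
ΣP(Year 1)·Q(Year 0) = 5.11×59 + 4.37×104 + 1.31×148 = 301.49 + 454.48 + 193.88 = 949.85
ΣP(Year 0)·Q(Year 0) = 4.50×59 + 3.96×104 + 1.26×148 = 265.5 + 411.84 + 186.48 = 863.82
Index = 949.85 / 863.82 × 100 = 109.9593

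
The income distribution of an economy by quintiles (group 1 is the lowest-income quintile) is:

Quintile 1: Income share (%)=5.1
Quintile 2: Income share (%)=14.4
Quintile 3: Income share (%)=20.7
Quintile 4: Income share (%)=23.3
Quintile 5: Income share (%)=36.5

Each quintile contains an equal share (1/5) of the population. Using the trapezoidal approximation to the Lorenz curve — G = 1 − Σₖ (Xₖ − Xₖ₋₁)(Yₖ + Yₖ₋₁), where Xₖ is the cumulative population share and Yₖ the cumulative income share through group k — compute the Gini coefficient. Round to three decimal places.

0.287

Cumulative income shares Yₖ: 0.0510, 0.1950, 0.4020, 0.6350, 1.0000
Σ (Xₖ−Xₖ₋₁)(Yₖ+Yₖ₋₁) = (1/5)(0.0510+0.0000) + (1/5)(0.1950+0.0510) + (1/5)(0.4020+0.1950) + (1/5)(0.6350+0.4020) + (1/5)(1.0000+0.6350)
  = 0.0102 + 0.0492 + 0.1194 + 0.2074 + 0.3270 = 0.7132
G = 1 − 0.7132 = 0.2868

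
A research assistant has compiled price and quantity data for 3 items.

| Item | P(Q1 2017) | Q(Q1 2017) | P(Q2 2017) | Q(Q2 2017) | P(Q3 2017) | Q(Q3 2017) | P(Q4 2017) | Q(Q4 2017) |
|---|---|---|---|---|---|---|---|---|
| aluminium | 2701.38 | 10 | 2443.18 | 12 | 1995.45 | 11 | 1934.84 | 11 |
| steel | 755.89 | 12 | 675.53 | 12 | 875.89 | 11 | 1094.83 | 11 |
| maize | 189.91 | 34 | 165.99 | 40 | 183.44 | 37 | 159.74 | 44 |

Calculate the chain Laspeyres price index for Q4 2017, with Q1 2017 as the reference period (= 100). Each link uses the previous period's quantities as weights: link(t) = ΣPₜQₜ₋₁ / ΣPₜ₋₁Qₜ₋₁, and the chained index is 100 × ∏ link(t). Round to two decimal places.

Link Q1 2017→Q2 2017:
ΣP(Q2 2017)Q(Q1 2017) = 2443.18×10 + 675.53×12 + 165.99×34 = 24431.8 + 8106.36 + 5643.66 = 38181.82
ΣP(Q1 2017)Q(Q1 2017) = 2701.38×10 + 755.89×12 + 189.91×34 = 27013.8 + 9070.68 + 6456.94 = 42541.42
link = 38181.82/42541.42 = 0.897521
Link Q2 2017→Q3 2017:
ΣP(Q3 2017)Q(Q2 2017) = 1995.45×12 + 875.89×12 + 183.44×40 = 23945.4 + 10510.68 + 7337.6 = 41793.68
ΣP(Q2 2017)Q(Q2 2017) = 2443.18×12 + 675.53×12 + 165.99×40 = 29318.16 + 8106.36 + 6639.6 = 44064.12
link = 41793.68/44064.12 = 0.948474
Link Q3 2017→Q4 2017:
ΣP(Q4 2017)Q(Q3 2017) = 1934.84×11 + 1094.83×11 + 159.74×37 = 21283.24 + 12043.13 + 5910.38 = 39236.75
ΣP(Q3 2017)Q(Q3 2017) = 1995.45×11 + 875.89×11 + 183.44×37 = 21949.95 + 9634.79 + 6787.28 = 38372.02
link = 39236.75/38372.02 = 1.022535
Chained index = 100 × 0.897521 × 0.948474 × 1.022535 = 87.0459

87.05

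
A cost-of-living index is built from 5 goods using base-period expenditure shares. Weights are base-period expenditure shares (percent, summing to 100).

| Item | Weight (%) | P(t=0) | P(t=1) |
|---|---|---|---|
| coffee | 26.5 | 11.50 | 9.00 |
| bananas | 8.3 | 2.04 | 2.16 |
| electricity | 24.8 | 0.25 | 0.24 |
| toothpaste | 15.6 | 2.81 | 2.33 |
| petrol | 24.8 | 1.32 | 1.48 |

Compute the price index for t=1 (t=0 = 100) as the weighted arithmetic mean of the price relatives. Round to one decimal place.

94.1

coffee: 26.5 × (9.00/11.50) = 26.5 × 0.782609 = 20.7391
bananas: 8.3 × (2.16/2.04) = 8.3 × 1.058824 = 8.7882
electricity: 24.8 × (0.24/0.25) = 24.8 × 0.960000 = 23.8080
toothpaste: 15.6 × (2.33/2.81) = 15.6 × 0.829181 = 12.9352
petrol: 24.8 × (1.48/1.32) = 24.8 × 1.121212 = 27.8061
Index = Σ wᵢ·(p₁ᵢ/p₀ᵢ) = 20.7391 + 8.7882 + 23.8080 + 12.9352 + 27.8061 = 94.0767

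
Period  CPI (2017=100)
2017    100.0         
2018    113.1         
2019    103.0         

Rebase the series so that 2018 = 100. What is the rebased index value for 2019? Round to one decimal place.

91.1

Rebased(2019) = 103.0 / 113.1 × 100 = 91.0698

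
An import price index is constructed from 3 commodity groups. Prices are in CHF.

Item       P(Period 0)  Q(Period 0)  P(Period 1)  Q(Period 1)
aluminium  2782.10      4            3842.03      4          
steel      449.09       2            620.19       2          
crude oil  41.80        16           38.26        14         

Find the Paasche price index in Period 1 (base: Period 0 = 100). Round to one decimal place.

135.9

Paasche price index uses current-period quantities as weights.
ΣP(Period 1)·Q(Period 1) = 3842.03×4 + 620.19×2 + 38.26×14 = 15368.12 + 1240.38 + 535.64 = 17144.14
ΣP(Period 0)·Q(Period 1) = 2782.10×4 + 449.09×2 + 41.80×14 = 11128.4 + 898.18 + 585.2 = 12611.78
Index = 17144.14 / 12611.78 × 100 = 135.9375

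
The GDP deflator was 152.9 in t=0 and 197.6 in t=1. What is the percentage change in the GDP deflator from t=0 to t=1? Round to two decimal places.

Change = (197.6 − 152.9) / 152.9 × 100
       = 44.7 / 152.9 × 100 = 29.2348%

29.23%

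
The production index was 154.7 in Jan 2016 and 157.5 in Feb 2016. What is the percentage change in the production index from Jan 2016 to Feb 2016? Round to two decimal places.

Change = (157.5 − 154.7) / 154.7 × 100
       = 2.8 / 154.7 × 100 = 1.8100%

1.81%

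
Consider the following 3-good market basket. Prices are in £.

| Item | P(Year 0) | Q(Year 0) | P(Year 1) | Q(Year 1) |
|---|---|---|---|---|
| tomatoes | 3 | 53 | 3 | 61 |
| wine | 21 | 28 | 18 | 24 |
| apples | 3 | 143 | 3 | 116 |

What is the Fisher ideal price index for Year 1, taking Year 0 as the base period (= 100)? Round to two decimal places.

Laspeyres component (base-period weights):
ΣP(Year 1)Q(Year 0) = 3×53 + 18×28 + 3×143 = 159 + 504 + 429 = 1092
ΣP(Year 0)Q(Year 0) = 3×53 + 21×28 + 3×143 = 159 + 588 + 429 = 1176
L = 1092 / 1176 × 100 = 92.8571
Paasche component (current-period weights):
ΣP(Year 1)Q(Year 1) = 3×61 + 18×24 + 3×116 = 183 + 432 + 348 = 963
ΣP(Year 0)Q(Year 1) = 3×61 + 21×24 + 3×116 = 183 + 504 + 348 = 1035
P = 963 / 1035 × 100 = 93.0435
Fisher = √(L × P) = √(92.8571 × 93.0435) = 92.9503

92.95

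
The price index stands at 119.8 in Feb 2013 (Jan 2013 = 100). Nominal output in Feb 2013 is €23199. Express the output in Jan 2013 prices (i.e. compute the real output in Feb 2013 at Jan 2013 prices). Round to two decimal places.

Real = Nominal ÷ (Index/100) = 23199 ÷ (119.8/100)
     = 23199 ÷ 1.198 = 19364.7746

19364.77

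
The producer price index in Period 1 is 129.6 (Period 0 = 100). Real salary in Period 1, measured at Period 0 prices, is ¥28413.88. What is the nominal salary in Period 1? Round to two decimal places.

Nominal = Real × (Index/100) = 28413.88 × (129.6/100)
        = 28413.88 × 1.296 = 36824.3885

36824.39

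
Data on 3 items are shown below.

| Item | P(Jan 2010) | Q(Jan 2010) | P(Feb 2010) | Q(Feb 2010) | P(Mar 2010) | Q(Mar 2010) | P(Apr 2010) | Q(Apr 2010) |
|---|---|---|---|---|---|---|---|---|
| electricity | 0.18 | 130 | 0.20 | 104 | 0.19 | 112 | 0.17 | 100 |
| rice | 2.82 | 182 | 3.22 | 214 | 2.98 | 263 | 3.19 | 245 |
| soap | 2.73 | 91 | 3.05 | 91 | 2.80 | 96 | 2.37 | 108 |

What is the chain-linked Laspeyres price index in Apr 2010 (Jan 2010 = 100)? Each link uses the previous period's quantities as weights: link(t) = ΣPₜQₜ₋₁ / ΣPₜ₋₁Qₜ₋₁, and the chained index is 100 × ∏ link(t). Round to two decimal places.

Link Jan 2010→Feb 2010:
ΣP(Feb 2010)Q(Jan 2010) = 0.20×130 + 3.22×182 + 3.05×91 = 26 + 586.04 + 277.55 = 889.59
ΣP(Jan 2010)Q(Jan 2010) = 0.18×130 + 2.82×182 + 2.73×91 = 23.4 + 513.24 + 248.43 = 785.07
link = 889.59/785.07 = 1.133135
Link Feb 2010→Mar 2010:
ΣP(Mar 2010)Q(Feb 2010) = 0.19×104 + 2.98×214 + 2.80×91 = 19.76 + 637.72 + 254.8 = 912.28
ΣP(Feb 2010)Q(Feb 2010) = 0.20×104 + 3.22×214 + 3.05×91 = 20.8 + 689.08 + 277.55 = 987.43
link = 912.28/987.43 = 0.923893
Link Mar 2010→Apr 2010:
ΣP(Apr 2010)Q(Mar 2010) = 0.17×112 + 3.19×263 + 2.37×96 = 19.04 + 838.97 + 227.52 = 1085.53
ΣP(Mar 2010)Q(Mar 2010) = 0.19×112 + 2.98×263 + 2.80×96 = 21.28 + 783.74 + 268.8 = 1073.82
link = 1085.53/1073.82 = 1.010905
Chained index = 100 × 1.133135 × 0.923893 × 1.010905 = 105.8312

105.83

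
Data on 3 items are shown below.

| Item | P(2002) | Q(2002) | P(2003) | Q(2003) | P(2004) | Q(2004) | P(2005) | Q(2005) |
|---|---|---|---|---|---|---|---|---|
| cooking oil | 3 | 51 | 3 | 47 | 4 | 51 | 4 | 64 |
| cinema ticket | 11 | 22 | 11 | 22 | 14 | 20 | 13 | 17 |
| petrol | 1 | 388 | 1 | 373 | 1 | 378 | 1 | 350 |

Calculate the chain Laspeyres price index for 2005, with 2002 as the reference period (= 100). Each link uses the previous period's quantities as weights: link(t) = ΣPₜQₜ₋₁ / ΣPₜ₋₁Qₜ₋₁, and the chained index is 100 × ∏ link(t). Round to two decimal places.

112.28

Link 2002→2003:
ΣP(2003)Q(2002) = 3×51 + 11×22 + 1×388 = 153 + 242 + 388 = 783
ΣP(2002)Q(2002) = 3×51 + 11×22 + 1×388 = 153 + 242 + 388 = 783
link = 783/783 = 1.000000
Link 2003→2004:
ΣP(2004)Q(2003) = 4×47 + 14×22 + 1×373 = 188 + 308 + 373 = 869
ΣP(2003)Q(2003) = 3×47 + 11×22 + 1×373 = 141 + 242 + 373 = 756
link = 869/756 = 1.149471
Link 2004→2005:
ΣP(2005)Q(2004) = 4×51 + 13×20 + 1×378 = 204 + 260 + 378 = 842
ΣP(2004)Q(2004) = 4×51 + 14×20 + 1×378 = 204 + 280 + 378 = 862
link = 842/862 = 0.976798
Chained index = 100 × 1.000000 × 1.149471 × 0.976798 = 112.2801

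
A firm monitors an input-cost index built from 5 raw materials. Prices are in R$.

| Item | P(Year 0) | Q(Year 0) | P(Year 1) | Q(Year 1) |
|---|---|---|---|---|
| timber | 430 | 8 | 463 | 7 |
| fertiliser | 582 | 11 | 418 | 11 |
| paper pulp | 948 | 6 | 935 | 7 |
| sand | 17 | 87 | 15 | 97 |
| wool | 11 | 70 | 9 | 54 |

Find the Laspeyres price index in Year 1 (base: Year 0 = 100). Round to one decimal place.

Laspeyres price index uses base-period quantities as weights.
ΣP(Year 1)·Q(Year 0) = 463×8 + 418×11 + 935×6 + 15×87 + 9×70 = 3704 + 4598 + 5610 + 1305 + 630 = 15847
ΣP(Year 0)·Q(Year 0) = 430×8 + 582×11 + 948×6 + 17×87 + 11×70 = 3440 + 6402 + 5688 + 1479 + 770 = 17779
Index = 15847 / 17779 × 100 = 89.1332

89.1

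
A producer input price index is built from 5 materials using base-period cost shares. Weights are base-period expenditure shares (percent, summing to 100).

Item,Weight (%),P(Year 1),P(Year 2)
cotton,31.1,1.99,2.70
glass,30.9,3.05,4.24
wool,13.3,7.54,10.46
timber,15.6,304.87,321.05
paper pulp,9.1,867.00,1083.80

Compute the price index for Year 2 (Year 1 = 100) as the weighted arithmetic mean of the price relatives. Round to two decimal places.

cotton: 31.1 × (2.70/1.99) = 31.1 × 1.356784 = 42.1960
glass: 30.9 × (4.24/3.05) = 30.9 × 1.390164 = 42.9561
wool: 13.3 × (10.46/7.54) = 13.3 × 1.387268 = 18.4507
timber: 15.6 × (321.05/304.87) = 15.6 × 1.053072 = 16.4279
paper pulp: 9.1 × (1083.80/867.00) = 9.1 × 1.250058 = 11.3755
Index = Σ wᵢ·(p₁ᵢ/p₀ᵢ) = 42.1960 + 42.9561 + 18.4507 + 16.4279 + 11.3755 = 131.4062

131.41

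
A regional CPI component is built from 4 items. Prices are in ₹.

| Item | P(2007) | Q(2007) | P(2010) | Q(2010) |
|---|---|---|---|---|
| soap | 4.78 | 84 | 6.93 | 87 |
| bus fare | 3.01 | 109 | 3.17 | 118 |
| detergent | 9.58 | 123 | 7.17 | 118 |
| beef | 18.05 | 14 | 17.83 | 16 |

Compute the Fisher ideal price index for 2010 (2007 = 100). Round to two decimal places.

95.78

Laspeyres component (base-period weights):
ΣP(2010)Q(2007) = 6.93×84 + 3.17×109 + 7.17×123 + 17.83×14 = 582.12 + 345.53 + 881.91 + 249.62 = 2059.18
ΣP(2007)Q(2007) = 4.78×84 + 3.01×109 + 9.58×123 + 18.05×14 = 401.52 + 328.09 + 1178.34 + 252.7 = 2160.65
L = 2059.18 / 2160.65 × 100 = 95.3037
Paasche component (current-period weights):
ΣP(2010)Q(2010) = 6.93×87 + 3.17×118 + 7.17×118 + 17.83×16 = 602.91 + 374.06 + 846.06 + 285.28 = 2108.31
ΣP(2007)Q(2010) = 4.78×87 + 3.01×118 + 9.58×118 + 18.05×16 = 415.86 + 355.18 + 1130.44 + 288.8 = 2190.28
P = 2108.31 / 2190.28 × 100 = 96.2576
Fisher = √(L × P) = √(95.3037 × 96.2576) = 95.7795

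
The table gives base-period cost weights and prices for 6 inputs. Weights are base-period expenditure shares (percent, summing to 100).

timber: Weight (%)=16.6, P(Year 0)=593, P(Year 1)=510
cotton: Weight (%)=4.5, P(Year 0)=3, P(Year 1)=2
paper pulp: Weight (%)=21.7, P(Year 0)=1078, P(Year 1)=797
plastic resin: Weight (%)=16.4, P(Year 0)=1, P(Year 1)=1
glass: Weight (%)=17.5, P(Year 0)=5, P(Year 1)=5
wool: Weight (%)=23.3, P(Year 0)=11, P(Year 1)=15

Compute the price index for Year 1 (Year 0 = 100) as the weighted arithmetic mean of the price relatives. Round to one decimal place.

timber: 16.6 × (510/593) = 16.6 × 0.860034 = 14.2766
cotton: 4.5 × (2/3) = 4.5 × 0.666667 = 3.0000
paper pulp: 21.7 × (797/1078) = 21.7 × 0.739332 = 16.0435
plastic resin: 16.4 × (1/1) = 16.4 × 1.000000 = 16.4000
glass: 17.5 × (5/5) = 17.5 × 1.000000 = 17.5000
wool: 23.3 × (15/11) = 23.3 × 1.363636 = 31.7727
Index = Σ wᵢ·(p₁ᵢ/p₀ᵢ) = 14.2766 + 3.0000 + 16.0435 + 16.4000 + 17.5000 + 31.7727 = 98.9928

99.0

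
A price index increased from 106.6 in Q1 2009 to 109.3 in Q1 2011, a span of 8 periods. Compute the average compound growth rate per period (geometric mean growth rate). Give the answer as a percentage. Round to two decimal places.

0.31%

Growth factor = (109.3/106.6)^(1/8) = (1.025328)^(1/8) = 1.003132
Growth rate = 1.003132 − 1 = 0.003132 = 0.3132%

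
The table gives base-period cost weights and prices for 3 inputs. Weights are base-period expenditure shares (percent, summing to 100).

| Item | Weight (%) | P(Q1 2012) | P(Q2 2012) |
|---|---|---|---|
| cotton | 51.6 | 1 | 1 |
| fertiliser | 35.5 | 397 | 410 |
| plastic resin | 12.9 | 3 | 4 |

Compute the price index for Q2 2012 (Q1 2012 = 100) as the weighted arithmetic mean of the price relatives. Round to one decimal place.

cotton: 51.6 × (1/1) = 51.6 × 1.000000 = 51.6000
fertiliser: 35.5 × (410/397) = 35.5 × 1.032746 = 36.6625
plastic resin: 12.9 × (4/3) = 12.9 × 1.333333 = 17.2000
Index = Σ wᵢ·(p₁ᵢ/p₀ᵢ) = 51.6000 + 36.6625 + 17.2000 = 105.4625

105.5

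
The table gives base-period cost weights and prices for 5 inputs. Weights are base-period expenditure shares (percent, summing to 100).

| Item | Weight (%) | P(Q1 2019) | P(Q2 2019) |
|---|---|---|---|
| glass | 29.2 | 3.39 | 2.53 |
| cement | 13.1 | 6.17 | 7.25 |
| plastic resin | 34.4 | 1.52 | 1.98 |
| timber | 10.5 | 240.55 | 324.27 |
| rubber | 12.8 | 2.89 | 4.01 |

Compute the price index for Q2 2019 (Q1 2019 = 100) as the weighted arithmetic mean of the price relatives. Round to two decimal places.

glass: 29.2 × (2.53/3.39) = 29.2 × 0.746313 = 21.7923
cement: 13.1 × (7.25/6.17) = 13.1 × 1.175041 = 15.3930
plastic resin: 34.4 × (1.98/1.52) = 34.4 × 1.302632 = 44.8105
timber: 10.5 × (324.27/240.55) = 10.5 × 1.348036 = 14.1544
rubber: 12.8 × (4.01/2.89) = 12.8 × 1.387543 = 17.7606
Index = Σ wᵢ·(p₁ᵢ/p₀ᵢ) = 21.7923 + 15.3930 + 44.8105 + 14.1544 + 17.7606 = 113.9108

113.91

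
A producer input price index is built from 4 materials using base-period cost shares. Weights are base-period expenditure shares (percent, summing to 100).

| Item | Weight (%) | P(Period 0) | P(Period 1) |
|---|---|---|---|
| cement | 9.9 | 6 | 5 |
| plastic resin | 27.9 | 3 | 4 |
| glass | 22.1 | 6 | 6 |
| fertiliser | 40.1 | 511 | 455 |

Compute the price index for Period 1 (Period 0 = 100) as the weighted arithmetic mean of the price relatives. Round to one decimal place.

cement: 9.9 × (5/6) = 9.9 × 0.833333 = 8.2500
plastic resin: 27.9 × (4/3) = 27.9 × 1.333333 = 37.2000
glass: 22.1 × (6/6) = 22.1 × 1.000000 = 22.1000
fertiliser: 40.1 × (455/511) = 40.1 × 0.890411 = 35.7055
Index = Σ wᵢ·(p₁ᵢ/p₀ᵢ) = 8.2500 + 37.2000 + 22.1000 + 35.7055 = 103.2555

103.3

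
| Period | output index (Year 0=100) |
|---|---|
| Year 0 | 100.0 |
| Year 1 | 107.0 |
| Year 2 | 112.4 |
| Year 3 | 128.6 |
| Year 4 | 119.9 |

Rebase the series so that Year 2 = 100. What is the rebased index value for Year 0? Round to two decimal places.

88.97

Rebased(Year 0) = 100.0 / 112.4 × 100 = 88.9680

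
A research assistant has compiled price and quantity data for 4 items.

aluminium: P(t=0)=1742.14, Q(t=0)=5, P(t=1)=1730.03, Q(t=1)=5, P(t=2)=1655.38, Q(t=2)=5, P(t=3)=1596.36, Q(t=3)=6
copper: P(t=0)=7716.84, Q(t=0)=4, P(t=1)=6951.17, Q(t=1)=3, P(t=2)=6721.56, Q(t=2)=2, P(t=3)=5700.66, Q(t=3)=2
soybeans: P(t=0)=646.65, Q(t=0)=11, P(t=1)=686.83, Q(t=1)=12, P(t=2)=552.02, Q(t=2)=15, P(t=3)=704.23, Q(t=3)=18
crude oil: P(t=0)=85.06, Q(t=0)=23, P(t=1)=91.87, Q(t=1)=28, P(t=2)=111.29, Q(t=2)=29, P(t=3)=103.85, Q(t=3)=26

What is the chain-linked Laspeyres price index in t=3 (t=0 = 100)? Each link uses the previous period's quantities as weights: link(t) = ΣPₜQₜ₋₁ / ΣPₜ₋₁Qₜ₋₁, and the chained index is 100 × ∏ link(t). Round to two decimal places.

89.06

Link t=0→t=1:
ΣP(t=1)Q(t=0) = 1730.03×5 + 6951.17×4 + 686.83×11 + 91.87×23 = 8650.15 + 27804.68 + 7555.13 + 2113.01 = 46122.97
ΣP(t=0)Q(t=0) = 1742.14×5 + 7716.84×4 + 646.65×11 + 85.06×23 = 8710.7 + 30867.36 + 7113.15 + 1956.38 = 48647.59
link = 46122.97/48647.59 = 0.948104
Link t=1→t=2:
ΣP(t=2)Q(t=1) = 1655.38×5 + 6721.56×3 + 552.02×12 + 111.29×28 = 8276.9 + 20164.68 + 6624.24 + 3116.12 = 38181.94
ΣP(t=1)Q(t=1) = 1730.03×5 + 6951.17×3 + 686.83×12 + 91.87×28 = 8650.15 + 20853.51 + 8241.96 + 2572.36 = 40317.98
link = 38181.94/40317.98 = 0.947020
Link t=2→t=3:
ΣP(t=3)Q(t=2) = 1596.36×5 + 5700.66×2 + 704.23×15 + 103.85×29 = 7981.8 + 11401.32 + 10563.45 + 3011.65 = 32958.22
ΣP(t=2)Q(t=2) = 1655.38×5 + 6721.56×2 + 552.02×15 + 111.29×29 = 8276.9 + 13443.12 + 8280.3 + 3227.41 = 33227.73
link = 32958.22/33227.73 = 0.991889
Chained index = 100 × 0.948104 × 0.947020 × 0.991889 = 89.0591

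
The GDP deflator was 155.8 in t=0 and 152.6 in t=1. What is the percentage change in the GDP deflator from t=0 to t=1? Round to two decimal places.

-2.05%

Change = (152.6 − 155.8) / 155.8 × 100
       = -3.2 / 155.8 × 100 = -2.0539%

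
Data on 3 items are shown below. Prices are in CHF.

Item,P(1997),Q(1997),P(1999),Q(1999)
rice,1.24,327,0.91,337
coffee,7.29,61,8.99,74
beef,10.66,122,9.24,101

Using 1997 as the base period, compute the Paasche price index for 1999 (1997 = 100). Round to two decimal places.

93.67

Paasche price index uses current-period quantities as weights.
ΣP(1999)·Q(1999) = 0.91×337 + 8.99×74 + 9.24×101 = 306.67 + 665.26 + 933.24 = 1905.17
ΣP(1997)·Q(1999) = 1.24×337 + 7.29×74 + 10.66×101 = 417.88 + 539.46 + 1076.66 = 2034
Index = 1905.17 / 2034 × 100 = 93.6662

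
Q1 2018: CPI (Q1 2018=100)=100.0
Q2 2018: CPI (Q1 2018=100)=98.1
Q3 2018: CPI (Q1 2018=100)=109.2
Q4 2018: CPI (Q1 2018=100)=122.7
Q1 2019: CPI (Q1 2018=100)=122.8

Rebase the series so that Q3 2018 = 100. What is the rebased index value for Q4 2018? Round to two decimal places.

112.36

Rebased(Q4 2018) = 122.7 / 109.2 × 100 = 112.3626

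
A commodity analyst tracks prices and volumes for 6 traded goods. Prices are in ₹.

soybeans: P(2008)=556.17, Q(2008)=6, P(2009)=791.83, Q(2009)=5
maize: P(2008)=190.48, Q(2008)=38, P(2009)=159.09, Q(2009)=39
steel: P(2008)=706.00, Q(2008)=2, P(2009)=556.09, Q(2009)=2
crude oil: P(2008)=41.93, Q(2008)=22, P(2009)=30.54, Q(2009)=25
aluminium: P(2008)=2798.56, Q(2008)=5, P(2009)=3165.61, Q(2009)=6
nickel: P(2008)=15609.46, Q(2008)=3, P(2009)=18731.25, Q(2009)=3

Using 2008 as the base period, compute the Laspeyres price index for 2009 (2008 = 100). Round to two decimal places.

Laspeyres price index uses base-period quantities as weights.
ΣP(2009)·Q(2008) = 791.83×6 + 159.09×38 + 556.09×2 + 30.54×22 + 3165.61×5 + 18731.25×3 = 4750.98 + 6045.42 + 1112.18 + 671.88 + 15828.05 + 56193.75 = 84602.26
ΣP(2008)·Q(2008) = 556.17×6 + 190.48×38 + 706.00×2 + 41.93×22 + 2798.56×5 + 15609.46×3 = 3337.02 + 7238.24 + 1412 + 922.46 + 13992.8 + 46828.38 = 73730.9
Index = 84602.26 / 73730.9 × 100 = 114.7446

114.74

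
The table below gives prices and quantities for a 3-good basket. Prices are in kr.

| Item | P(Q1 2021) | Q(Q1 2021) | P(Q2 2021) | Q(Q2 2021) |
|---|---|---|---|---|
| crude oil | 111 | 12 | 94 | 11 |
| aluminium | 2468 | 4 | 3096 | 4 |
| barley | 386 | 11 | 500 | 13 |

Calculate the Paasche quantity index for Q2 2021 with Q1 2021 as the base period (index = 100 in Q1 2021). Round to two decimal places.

104.77

Paasche quantity index uses current-period prices as weights.
ΣP(Q2 2021)·Q(Q2 2021) = 94×11 + 3096×4 + 500×13 = 1034 + 12384 + 6500 = 19918
ΣP(Q2 2021)·Q(Q1 2021) = 94×12 + 3096×4 + 500×11 = 1128 + 12384 + 5500 = 19012
Index = 19918 / 19012 × 100 = 104.7654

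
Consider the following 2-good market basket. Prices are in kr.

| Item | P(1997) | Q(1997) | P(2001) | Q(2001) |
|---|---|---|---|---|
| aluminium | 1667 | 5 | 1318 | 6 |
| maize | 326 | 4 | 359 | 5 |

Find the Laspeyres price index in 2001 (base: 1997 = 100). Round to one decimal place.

83.3

Laspeyres price index uses base-period quantities as weights.
ΣP(2001)·Q(1997) = 1318×5 + 359×4 = 6590 + 1436 = 8026
ΣP(1997)·Q(1997) = 1667×5 + 326×4 = 8335 + 1304 = 9639
Index = 8026 / 9639 × 100 = 83.2659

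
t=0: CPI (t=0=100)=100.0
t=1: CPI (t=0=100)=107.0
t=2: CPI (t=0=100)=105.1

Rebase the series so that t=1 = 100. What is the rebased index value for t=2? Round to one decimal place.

98.2

Rebased(t=2) = 105.1 / 107.0 × 100 = 98.2243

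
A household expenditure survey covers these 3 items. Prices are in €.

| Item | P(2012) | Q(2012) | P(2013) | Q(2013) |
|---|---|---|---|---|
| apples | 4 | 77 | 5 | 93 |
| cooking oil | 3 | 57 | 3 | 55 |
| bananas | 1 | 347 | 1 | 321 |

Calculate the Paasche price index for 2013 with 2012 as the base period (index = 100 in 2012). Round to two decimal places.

Paasche price index uses current-period quantities as weights.
ΣP(2013)·Q(2013) = 5×93 + 3×55 + 1×321 = 465 + 165 + 321 = 951
ΣP(2012)·Q(2013) = 4×93 + 3×55 + 1×321 = 372 + 165 + 321 = 858
Index = 951 / 858 × 100 = 110.8392

110.84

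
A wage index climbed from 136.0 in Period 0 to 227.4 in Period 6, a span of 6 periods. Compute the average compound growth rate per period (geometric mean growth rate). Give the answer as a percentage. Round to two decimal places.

8.95%

Growth factor = (227.4/136.0)^(1/6) = (1.672059)^(1/6) = 1.089453
Growth rate = 1.089453 − 1 = 0.089453 = 8.9453%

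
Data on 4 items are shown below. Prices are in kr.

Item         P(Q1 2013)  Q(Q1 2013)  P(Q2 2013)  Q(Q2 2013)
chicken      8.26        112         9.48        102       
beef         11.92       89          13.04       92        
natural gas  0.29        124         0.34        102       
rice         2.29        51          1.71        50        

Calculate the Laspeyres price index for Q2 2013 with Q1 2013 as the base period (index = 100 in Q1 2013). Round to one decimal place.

110.0

Laspeyres price index uses base-period quantities as weights.
ΣP(Q2 2013)·Q(Q1 2013) = 9.48×112 + 13.04×89 + 0.34×124 + 1.71×51 = 1061.76 + 1160.56 + 42.16 + 87.21 = 2351.69
ΣP(Q1 2013)·Q(Q1 2013) = 8.26×112 + 11.92×89 + 0.29×124 + 2.29×51 = 925.12 + 1060.88 + 35.96 + 116.79 = 2138.75
Index = 2351.69 / 2138.75 × 100 = 109.9563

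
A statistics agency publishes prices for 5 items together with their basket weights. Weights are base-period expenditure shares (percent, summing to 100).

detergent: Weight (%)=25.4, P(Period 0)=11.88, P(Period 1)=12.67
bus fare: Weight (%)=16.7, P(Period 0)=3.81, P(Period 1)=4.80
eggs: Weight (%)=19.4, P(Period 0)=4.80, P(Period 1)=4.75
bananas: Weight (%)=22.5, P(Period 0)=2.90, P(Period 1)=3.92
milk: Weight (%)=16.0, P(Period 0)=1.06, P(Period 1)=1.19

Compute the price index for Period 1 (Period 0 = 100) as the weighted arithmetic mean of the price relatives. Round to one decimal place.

115.7

detergent: 25.4 × (12.67/11.88) = 25.4 × 1.066498 = 27.0891
bus fare: 16.7 × (4.80/3.81) = 16.7 × 1.259843 = 21.0394
eggs: 19.4 × (4.75/4.80) = 19.4 × 0.989583 = 19.1979
bananas: 22.5 × (3.92/2.90) = 22.5 × 1.351724 = 30.4138
milk: 16.0 × (1.19/1.06) = 16.0 × 1.122642 = 17.9623
Index = Σ wᵢ·(p₁ᵢ/p₀ᵢ) = 27.0891 + 21.0394 + 19.1979 + 30.4138 + 17.9623 = 115.7024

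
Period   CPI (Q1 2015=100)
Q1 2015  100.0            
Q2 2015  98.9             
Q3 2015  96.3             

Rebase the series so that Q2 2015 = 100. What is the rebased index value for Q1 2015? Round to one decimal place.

Rebased(Q1 2015) = 100.0 / 98.9 × 100 = 101.1122

101.1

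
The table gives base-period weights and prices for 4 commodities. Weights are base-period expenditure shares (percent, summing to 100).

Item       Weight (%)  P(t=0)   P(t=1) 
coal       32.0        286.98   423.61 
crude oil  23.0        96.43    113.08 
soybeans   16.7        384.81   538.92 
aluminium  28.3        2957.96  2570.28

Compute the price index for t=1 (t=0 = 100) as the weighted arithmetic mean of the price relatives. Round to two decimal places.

coal: 32.0 × (423.61/286.98) = 32.0 × 1.476096 = 47.2351
crude oil: 23.0 × (113.08/96.43) = 23.0 × 1.172664 = 26.9713
soybeans: 16.7 × (538.92/384.81) = 16.7 × 1.400483 = 23.3881
aluminium: 28.3 × (2570.28/2957.96) = 28.3 × 0.868937 = 24.5909
Index = Σ wᵢ·(p₁ᵢ/p₀ᵢ) = 47.2351 + 26.9713 + 23.3881 + 24.5909 = 122.1853

122.19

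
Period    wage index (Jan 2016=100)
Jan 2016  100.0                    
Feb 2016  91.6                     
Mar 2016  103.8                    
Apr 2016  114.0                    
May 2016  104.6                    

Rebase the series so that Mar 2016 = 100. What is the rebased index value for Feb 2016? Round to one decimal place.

Rebased(Feb 2016) = 91.6 / 103.8 × 100 = 88.2466

88.2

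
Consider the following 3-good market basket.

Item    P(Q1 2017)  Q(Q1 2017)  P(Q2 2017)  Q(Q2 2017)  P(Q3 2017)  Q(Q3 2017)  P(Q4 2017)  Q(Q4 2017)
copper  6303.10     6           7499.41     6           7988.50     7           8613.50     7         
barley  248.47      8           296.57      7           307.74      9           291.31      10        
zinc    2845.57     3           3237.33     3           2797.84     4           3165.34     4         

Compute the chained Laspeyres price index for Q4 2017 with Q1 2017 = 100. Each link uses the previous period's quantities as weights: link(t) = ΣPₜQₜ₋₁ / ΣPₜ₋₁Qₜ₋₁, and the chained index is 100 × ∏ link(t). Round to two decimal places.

Link Q1 2017→Q2 2017:
ΣP(Q2 2017)Q(Q1 2017) = 7499.41×6 + 296.57×8 + 3237.33×3 = 44996.46 + 2372.56 + 9711.99 = 57081.01
ΣP(Q1 2017)Q(Q1 2017) = 6303.10×6 + 248.47×8 + 2845.57×3 = 37818.6 + 1987.76 + 8536.71 = 48343.07
link = 57081.01/48343.07 = 1.180749
Link Q2 2017→Q3 2017:
ΣP(Q3 2017)Q(Q2 2017) = 7988.50×6 + 307.74×7 + 2797.84×3 = 47931 + 2154.18 + 8393.52 = 58478.7
ΣP(Q2 2017)Q(Q2 2017) = 7499.41×6 + 296.57×7 + 3237.33×3 = 44996.46 + 2075.99 + 9711.99 = 56784.44
link = 58478.7/56784.44 = 1.029837
Link Q3 2017→Q4 2017:
ΣP(Q4 2017)Q(Q3 2017) = 8613.50×7 + 291.31×9 + 3165.34×4 = 60294.5 + 2621.79 + 12661.36 = 75577.65
ΣP(Q3 2017)Q(Q3 2017) = 7988.50×7 + 307.74×9 + 2797.84×4 = 55919.5 + 2769.66 + 11191.36 = 69880.52
link = 75577.65/69880.52 = 1.081527
Chained index = 100 × 1.180749 × 1.029837 × 1.081527 = 131.5113

131.51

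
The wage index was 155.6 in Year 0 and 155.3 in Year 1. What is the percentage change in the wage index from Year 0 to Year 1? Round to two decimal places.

-0.19%

Change = (155.3 − 155.6) / 155.6 × 100
       = -0.3 / 155.6 × 100 = -0.1928%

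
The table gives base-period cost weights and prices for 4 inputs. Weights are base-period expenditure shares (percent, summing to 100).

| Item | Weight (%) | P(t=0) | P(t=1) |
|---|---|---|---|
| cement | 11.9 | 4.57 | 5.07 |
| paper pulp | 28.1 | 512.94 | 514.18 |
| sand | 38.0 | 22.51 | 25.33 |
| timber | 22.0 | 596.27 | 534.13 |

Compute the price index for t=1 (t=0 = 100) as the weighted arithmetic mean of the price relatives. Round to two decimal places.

cement: 11.9 × (5.07/4.57) = 11.9 × 1.109409 = 13.2020
paper pulp: 28.1 × (514.18/512.94) = 28.1 × 1.002417 = 28.1679
sand: 38.0 × (25.33/22.51) = 38.0 × 1.125278 = 42.7606
timber: 22.0 × (534.13/596.27) = 22.0 × 0.895785 = 19.7073
Index = Σ wᵢ·(p₁ᵢ/p₀ᵢ) = 13.2020 + 28.1679 + 42.7606 + 19.7073 = 103.8377

103.84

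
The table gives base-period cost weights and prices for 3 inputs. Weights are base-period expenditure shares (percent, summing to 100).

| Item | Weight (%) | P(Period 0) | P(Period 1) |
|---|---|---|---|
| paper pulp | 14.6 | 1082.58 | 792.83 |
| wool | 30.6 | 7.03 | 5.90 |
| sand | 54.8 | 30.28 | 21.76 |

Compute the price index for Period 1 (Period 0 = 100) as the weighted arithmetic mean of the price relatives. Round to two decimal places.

75.75

paper pulp: 14.6 × (792.83/1082.58) = 14.6 × 0.732352 = 10.6923
wool: 30.6 × (5.90/7.03) = 30.6 × 0.839260 = 25.6814
sand: 54.8 × (21.76/30.28) = 54.8 × 0.718626 = 39.3807
Index = Σ wᵢ·(p₁ᵢ/p₀ᵢ) = 10.6923 + 25.6814 + 39.3807 = 75.7544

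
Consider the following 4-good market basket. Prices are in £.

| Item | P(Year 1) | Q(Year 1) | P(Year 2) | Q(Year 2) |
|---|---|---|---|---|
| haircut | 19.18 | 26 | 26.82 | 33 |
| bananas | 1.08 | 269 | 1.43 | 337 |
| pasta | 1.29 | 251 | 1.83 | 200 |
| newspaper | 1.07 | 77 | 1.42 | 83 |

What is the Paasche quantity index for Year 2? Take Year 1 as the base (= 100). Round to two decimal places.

Paasche quantity index uses current-period prices as weights.
ΣP(Year 2)·Q(Year 2) = 26.82×33 + 1.43×337 + 1.83×200 + 1.42×83 = 885.06 + 481.91 + 366 + 117.86 = 1850.83
ΣP(Year 2)·Q(Year 1) = 26.82×26 + 1.43×269 + 1.83×251 + 1.42×77 = 697.32 + 384.67 + 459.33 + 109.34 = 1650.66
Index = 1850.83 / 1650.66 × 100 = 112.1267

112.13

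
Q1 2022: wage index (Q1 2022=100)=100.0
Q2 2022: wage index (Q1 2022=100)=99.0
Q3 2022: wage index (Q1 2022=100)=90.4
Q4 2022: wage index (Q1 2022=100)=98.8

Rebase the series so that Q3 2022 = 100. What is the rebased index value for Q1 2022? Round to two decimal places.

Rebased(Q1 2022) = 100.0 / 90.4 × 100 = 110.6195

110.62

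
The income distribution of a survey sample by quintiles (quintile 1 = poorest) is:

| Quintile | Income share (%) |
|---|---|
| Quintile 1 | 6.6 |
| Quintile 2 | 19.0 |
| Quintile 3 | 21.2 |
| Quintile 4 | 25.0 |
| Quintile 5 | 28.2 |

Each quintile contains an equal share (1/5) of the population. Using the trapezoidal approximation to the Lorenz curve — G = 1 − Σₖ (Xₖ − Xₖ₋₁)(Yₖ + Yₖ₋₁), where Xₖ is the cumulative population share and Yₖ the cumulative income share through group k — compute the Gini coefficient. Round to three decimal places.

0.197

Cumulative income shares Yₖ: 0.0660, 0.2560, 0.4680, 0.7180, 1.0000
Σ (Xₖ−Xₖ₋₁)(Yₖ+Yₖ₋₁) = (1/5)(0.0660+0.0000) + (1/5)(0.2560+0.0660) + (1/5)(0.4680+0.2560) + (1/5)(0.7180+0.4680) + (1/5)(1.0000+0.7180)
  = 0.0132 + 0.0644 + 0.1448 + 0.2372 + 0.3436 = 0.8032
G = 1 − 0.8032 = 0.1968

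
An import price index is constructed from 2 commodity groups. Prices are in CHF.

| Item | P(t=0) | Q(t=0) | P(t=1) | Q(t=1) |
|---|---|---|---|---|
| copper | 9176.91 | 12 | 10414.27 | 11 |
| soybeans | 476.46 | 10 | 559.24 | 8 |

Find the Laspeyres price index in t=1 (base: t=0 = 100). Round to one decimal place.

Laspeyres price index uses base-period quantities as weights.
ΣP(t=1)·Q(t=0) = 10414.27×12 + 559.24×10 = 124971.24 + 5592.4 = 130563.64
ΣP(t=0)·Q(t=0) = 9176.91×12 + 476.46×10 = 110122.92 + 4764.6 = 114887.52
Index = 130563.64 / 114887.52 × 100 = 113.6448

113.6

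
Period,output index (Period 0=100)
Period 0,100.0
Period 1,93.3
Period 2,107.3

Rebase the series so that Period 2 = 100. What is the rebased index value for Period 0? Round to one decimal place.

Rebased(Period 0) = 100.0 / 107.3 × 100 = 93.1966

93.2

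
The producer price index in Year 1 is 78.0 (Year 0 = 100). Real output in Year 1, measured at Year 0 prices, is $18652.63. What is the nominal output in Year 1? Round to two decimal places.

14549.05

Nominal = Real × (Index/100) = 18652.63 × (78.0/100)
        = 18652.63 × 0.780 = 14549.0514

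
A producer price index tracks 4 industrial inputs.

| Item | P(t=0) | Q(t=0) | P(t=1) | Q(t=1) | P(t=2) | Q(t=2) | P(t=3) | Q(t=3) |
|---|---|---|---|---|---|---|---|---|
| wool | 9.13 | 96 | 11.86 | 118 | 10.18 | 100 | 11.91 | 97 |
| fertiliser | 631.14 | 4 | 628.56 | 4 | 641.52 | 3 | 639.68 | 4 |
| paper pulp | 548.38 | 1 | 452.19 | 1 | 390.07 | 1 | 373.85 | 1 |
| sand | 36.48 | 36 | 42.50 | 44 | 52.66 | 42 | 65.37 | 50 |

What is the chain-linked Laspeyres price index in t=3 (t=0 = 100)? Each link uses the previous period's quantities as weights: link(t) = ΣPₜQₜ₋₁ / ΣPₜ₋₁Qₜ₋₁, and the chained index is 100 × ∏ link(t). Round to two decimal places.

124.91

Link t=0→t=1:
ΣP(t=1)Q(t=0) = 11.86×96 + 628.56×4 + 452.19×1 + 42.50×36 = 1138.56 + 2514.24 + 452.19 + 1530 = 5634.99
ΣP(t=0)Q(t=0) = 9.13×96 + 631.14×4 + 548.38×1 + 36.48×36 = 876.48 + 2524.56 + 548.38 + 1313.28 = 5262.7
link = 5634.99/5262.7 = 1.070741
Link t=1→t=2:
ΣP(t=2)Q(t=1) = 10.18×118 + 641.52×4 + 390.07×1 + 52.66×44 = 1201.24 + 2566.08 + 390.07 + 2317.04 = 6474.43
ΣP(t=1)Q(t=1) = 11.86×118 + 628.56×4 + 452.19×1 + 42.50×44 = 1399.48 + 2514.24 + 452.19 + 1870 = 6235.91
link = 6474.43/6235.91 = 1.038249
Link t=2→t=3:
ΣP(t=3)Q(t=2) = 11.91×100 + 639.68×3 + 373.85×1 + 65.37×42 = 1191 + 1919.04 + 373.85 + 2745.54 = 6229.43
ΣP(t=2)Q(t=2) = 10.18×100 + 641.52×3 + 390.07×1 + 52.66×42 = 1018 + 1924.56 + 390.07 + 2211.72 = 5544.35
link = 6229.43/5544.35 = 1.123564
Chained index = 100 × 1.070741 × 1.038249 × 1.123564 = 124.9062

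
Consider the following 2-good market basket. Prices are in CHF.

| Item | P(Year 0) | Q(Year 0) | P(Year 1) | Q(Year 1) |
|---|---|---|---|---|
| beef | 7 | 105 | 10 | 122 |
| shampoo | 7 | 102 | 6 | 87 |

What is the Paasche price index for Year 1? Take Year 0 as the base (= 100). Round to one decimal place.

Paasche price index uses current-period quantities as weights.
ΣP(Year 1)·Q(Year 1) = 10×122 + 6×87 = 1220 + 522 = 1742
ΣP(Year 0)·Q(Year 1) = 7×122 + 7×87 = 854 + 609 = 1463
Index = 1742 / 1463 × 100 = 119.0704

119.1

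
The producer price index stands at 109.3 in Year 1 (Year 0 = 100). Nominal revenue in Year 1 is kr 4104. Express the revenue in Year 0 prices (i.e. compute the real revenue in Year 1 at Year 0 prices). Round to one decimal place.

3754.8

Real = Nominal ÷ (Index/100) = 4104 ÷ (109.3/100)
     = 4104 ÷ 1.093 = 3754.8033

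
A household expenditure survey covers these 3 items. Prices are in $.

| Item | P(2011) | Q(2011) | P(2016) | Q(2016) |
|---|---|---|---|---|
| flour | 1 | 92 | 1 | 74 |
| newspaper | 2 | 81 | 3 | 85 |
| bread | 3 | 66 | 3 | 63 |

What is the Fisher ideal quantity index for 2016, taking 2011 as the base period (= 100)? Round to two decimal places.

96.49

Laspeyres component (base-period weights):
ΣP(2011)Q(2016) = 1×74 + 2×85 + 3×63 = 74 + 170 + 189 = 433
ΣP(2011)Q(2011) = 1×92 + 2×81 + 3×66 = 92 + 162 + 198 = 452
L = 433 / 452 × 100 = 95.7965
Paasche component (current-period weights):
ΣP(2016)Q(2016) = 1×74 + 3×85 + 3×63 = 74 + 255 + 189 = 518
ΣP(2016)Q(2011) = 1×92 + 3×81 + 3×66 = 92 + 243 + 198 = 533
P = 518 / 533 × 100 = 97.1857
Fisher = √(L × P) = √(95.7965 × 97.1857) = 96.4886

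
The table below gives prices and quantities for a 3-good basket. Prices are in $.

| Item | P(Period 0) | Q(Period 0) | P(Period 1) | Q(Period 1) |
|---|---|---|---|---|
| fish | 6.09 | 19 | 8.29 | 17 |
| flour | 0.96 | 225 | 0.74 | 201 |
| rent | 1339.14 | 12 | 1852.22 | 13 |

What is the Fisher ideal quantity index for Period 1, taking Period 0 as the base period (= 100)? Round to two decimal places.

Laspeyres component (base-period weights):
ΣP(Period 0)Q(Period 1) = 6.09×17 + 0.96×201 + 1339.14×13 = 103.53 + 192.96 + 17408.82 = 17705.31
ΣP(Period 0)Q(Period 0) = 6.09×19 + 0.96×225 + 1339.14×12 = 115.71 + 216 + 16069.68 = 16401.39
L = 17705.31 / 16401.39 × 100 = 107.9501
Paasche component (current-period weights):
ΣP(Period 1)Q(Period 1) = 8.29×17 + 0.74×201 + 1852.22×13 = 140.93 + 148.74 + 24078.86 = 24368.53
ΣP(Period 1)Q(Period 0) = 8.29×19 + 0.74×225 + 1852.22×12 = 157.51 + 166.5 + 22226.64 = 22550.65
P = 24368.53 / 22550.65 × 100 = 108.0613
Fisher = √(L × P) = √(107.9501 × 108.0613) = 108.0057

108.01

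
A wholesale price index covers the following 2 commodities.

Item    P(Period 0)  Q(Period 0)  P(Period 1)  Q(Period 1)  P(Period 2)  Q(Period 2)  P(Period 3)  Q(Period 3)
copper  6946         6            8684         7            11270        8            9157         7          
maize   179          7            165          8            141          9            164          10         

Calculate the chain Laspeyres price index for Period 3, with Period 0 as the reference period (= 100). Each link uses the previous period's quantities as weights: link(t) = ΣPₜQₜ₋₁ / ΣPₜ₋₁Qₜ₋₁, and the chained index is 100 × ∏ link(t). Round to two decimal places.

Link Period 0→Period 1:
ΣP(Period 1)Q(Period 0) = 8684×6 + 165×7 = 52104 + 1155 = 53259
ΣP(Period 0)Q(Period 0) = 6946×6 + 179×7 = 41676 + 1253 = 42929
link = 53259/42929 = 1.240630
Link Period 1→Period 2:
ΣP(Period 2)Q(Period 1) = 11270×7 + 141×8 = 78890 + 1128 = 80018
ΣP(Period 1)Q(Period 1) = 8684×7 + 165×8 = 60788 + 1320 = 62108
link = 80018/62108 = 1.288369
Link Period 2→Period 3:
ΣP(Period 3)Q(Period 2) = 9157×8 + 164×9 = 73256 + 1476 = 74732
ΣP(Period 2)Q(Period 2) = 11270×8 + 141×9 = 90160 + 1269 = 91429
link = 74732/91429 = 0.817377
Chained index = 100 × 1.240630 × 1.288369 × 0.817377 = 130.6487

130.65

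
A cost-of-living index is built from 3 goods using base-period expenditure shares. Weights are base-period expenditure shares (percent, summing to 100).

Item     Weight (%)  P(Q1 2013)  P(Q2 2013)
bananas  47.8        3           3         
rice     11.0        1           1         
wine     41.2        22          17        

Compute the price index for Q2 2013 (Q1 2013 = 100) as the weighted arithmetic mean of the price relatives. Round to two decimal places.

90.64

bananas: 47.8 × (3/3) = 47.8 × 1.000000 = 47.8000
rice: 11.0 × (1/1) = 11.0 × 1.000000 = 11.0000
wine: 41.2 × (17/22) = 41.2 × 0.772727 = 31.8364
Index = Σ wᵢ·(p₁ᵢ/p₀ᵢ) = 47.8000 + 11.0000 + 31.8364 = 90.6364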